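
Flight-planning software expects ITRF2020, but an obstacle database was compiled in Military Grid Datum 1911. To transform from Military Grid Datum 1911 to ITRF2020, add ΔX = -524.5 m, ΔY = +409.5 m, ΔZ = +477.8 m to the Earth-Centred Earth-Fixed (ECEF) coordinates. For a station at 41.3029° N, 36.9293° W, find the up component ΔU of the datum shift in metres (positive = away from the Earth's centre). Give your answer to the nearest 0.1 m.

The local up (radial) axis is (cos φ cos λ, cos φ sin λ, sin φ), giving ΔU = -314.971 − 184.832 + 315.367 = -184.44 m.

ΔU = -184.4 m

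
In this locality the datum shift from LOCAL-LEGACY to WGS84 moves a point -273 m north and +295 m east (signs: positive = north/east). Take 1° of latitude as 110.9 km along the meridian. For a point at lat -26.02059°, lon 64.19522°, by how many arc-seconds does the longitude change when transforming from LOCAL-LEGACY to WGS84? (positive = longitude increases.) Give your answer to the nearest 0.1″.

Δλ = 10.7″

At latitude -26.02059°, cos φ = 0.898636.
1° of longitude at this latitude = 110.9 × cos φ = 99.66 km, so Δλ = 295.0 / 99658.8 = 0.0029601° = 10.656″.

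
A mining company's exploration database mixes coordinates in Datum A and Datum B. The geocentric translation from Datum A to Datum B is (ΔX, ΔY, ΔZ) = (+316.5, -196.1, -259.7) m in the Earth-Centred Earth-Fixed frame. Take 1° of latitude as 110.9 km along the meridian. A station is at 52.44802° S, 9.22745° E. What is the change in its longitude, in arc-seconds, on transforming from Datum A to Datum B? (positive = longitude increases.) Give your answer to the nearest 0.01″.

Δλ = -13.01″

sin φ = -0.792801, cos φ = 0.609481, sin λ = 0.160354, cos λ = 0.987060.
East component: ΔE = −sin λ·ΔX + cos λ·ΔY = −(0.160354)(316.5) + (0.987060)(-196.1) = -244.31 m.
1° of latitude spans 110900 m; at latitude φ, 1° of longitude spans that × cos φ = 67591.4 m, so Δλ = -244.31 / 67591.4 × 3600 = -13.012″.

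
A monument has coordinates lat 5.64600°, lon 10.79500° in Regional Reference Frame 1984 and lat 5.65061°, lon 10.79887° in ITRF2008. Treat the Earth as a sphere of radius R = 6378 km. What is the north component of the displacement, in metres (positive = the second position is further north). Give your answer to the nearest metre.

ΔN = 513 m

Δφ = 5.65061° − 5.64600° = +0.00461°; Δλ = 10.79887° − 10.79500° = +0.00387°.
1° along a meridian = πR/180 = 111317 m.
ΔN = Δφ × 111317 = 513.2 m; ΔE = Δλ × 111317 × cos(5.64600°) = +0.00387 × 111317 × 0.995149 = 428.7 m.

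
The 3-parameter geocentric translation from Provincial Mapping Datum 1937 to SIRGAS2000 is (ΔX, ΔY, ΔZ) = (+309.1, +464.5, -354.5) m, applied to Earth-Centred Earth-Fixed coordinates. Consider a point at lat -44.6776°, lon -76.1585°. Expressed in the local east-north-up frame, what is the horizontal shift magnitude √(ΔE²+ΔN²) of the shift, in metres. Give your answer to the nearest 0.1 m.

660.8 m

The local east axis at (φ, λ) is (−sin λ, cos λ, 0), so ΔE = −sin(-76.1585°)·309.1 + cos(-76.1585°)·464.5 = 411.25 m.
The local north axis is (−sin φ cos λ, −sin φ sin λ, cos φ), giving ΔN = 51.994 − 317.114 − 252.076 = -517.20 m.
Horizontal magnitude = √(ΔE² + ΔN²) = √(411.25² + (-517.20)²) = 660.77 m.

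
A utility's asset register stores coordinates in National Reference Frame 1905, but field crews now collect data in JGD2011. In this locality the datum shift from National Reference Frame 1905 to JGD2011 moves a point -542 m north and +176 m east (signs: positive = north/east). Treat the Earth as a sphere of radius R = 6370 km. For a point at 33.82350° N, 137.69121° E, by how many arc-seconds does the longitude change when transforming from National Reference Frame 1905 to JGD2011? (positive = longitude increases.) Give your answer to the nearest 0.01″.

Δλ = 6.86″

At latitude 33.82350°, cos φ = 0.830756.
One radian of longitude at latitude φ spans R cos φ, so Δλ = ΔE / (R cos φ) = 176.0 / (6370000 × 0.830756) = 3.3258e-05 rad = 6.860″.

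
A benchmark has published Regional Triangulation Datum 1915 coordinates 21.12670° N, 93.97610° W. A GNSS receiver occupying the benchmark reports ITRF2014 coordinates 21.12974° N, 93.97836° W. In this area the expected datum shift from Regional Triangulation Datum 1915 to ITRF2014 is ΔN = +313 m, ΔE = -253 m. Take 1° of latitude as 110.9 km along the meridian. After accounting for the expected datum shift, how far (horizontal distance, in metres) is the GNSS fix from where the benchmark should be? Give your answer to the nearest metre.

Observed coordinate differences: Δφ = +0.00304°, Δλ = -0.00226°.
Converting to metres (1° lat = 110900 m, cos φ = 0.932786): observed ΔN = 337.1 m, observed ΔE = -233.8 m.
Subtracting the expected shift leaves a residual of 337.1 − (313) = 24.1 m north and -233.8 − (-253) = 19.2 m east.
Residual distance = √(24.1² + 19.2²) = 30.8 m.

31 m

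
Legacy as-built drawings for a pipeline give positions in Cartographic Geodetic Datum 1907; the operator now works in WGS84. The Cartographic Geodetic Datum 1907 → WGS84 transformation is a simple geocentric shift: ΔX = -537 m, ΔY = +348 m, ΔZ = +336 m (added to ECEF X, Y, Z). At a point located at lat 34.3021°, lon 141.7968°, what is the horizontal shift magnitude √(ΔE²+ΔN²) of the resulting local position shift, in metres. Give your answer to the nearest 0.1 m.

100.4 m

At φ = 34.3021°, λ = 141.7968°: sin φ = 0.563556, cos φ = 0.826078, sin λ = 0.618452, cos λ = -0.785822.
ΔE = −sin λ·ΔX + cos λ·ΔY = −(0.618452)·(-537) + (-0.785822)·(348) = 58.64 m.
ΔN = −sin φ cos λ·ΔX − sin φ sin λ·ΔY + cos φ·ΔZ = −(0.563556)(-0.785822)(-537) − (0.563556)(0.618452)(348) + (0.826078)(336) = -81.54 m.
Horizontal magnitude = √(ΔE² + ΔN²) = √(58.64² + (-81.54)²) = 100.44 m.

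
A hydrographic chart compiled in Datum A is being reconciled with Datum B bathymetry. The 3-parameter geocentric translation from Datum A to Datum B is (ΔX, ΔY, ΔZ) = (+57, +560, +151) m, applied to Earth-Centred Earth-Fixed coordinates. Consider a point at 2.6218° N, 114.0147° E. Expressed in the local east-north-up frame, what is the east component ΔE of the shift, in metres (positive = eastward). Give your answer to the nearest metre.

At φ = 2.6218°, λ = 114.0147°: sin φ = 0.045743, cos φ = 0.998953, sin λ = 0.913441, cos λ = -0.406971.
ΔE = −sin λ·ΔX + cos λ·ΔY = −(0.913441)·(57) + (-0.406971)·(560) = -279.97 m.

ΔE = -280 m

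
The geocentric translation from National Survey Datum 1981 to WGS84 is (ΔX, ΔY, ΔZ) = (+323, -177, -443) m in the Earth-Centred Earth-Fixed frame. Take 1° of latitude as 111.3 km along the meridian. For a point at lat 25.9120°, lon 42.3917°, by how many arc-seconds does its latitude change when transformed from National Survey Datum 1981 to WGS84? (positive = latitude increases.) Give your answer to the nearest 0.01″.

Δφ = -14.57″

sin φ = 0.436990, cos φ = 0.899466, sin λ = 0.674195, cos λ = 0.738553.
North component: ΔN = −sin φ cos λ·ΔX − sin φ sin λ·ΔY + cos φ·ΔZ = −(0.436990)(0.738553)(323) − (0.436990)(0.674195)(-177) + (0.899466)(-443) = -450.56 m.
1° of latitude spans 111300 m, so Δφ = -450.56 / 111300 × 3600 = -14.573″.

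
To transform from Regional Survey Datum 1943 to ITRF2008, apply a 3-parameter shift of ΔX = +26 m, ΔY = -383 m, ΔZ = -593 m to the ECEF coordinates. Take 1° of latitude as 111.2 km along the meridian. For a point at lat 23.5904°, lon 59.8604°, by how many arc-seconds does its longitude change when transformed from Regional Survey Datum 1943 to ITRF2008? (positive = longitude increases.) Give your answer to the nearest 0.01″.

Δλ = -7.59″

sin φ = 0.400195, cos φ = 0.916430, sin λ = 0.864805, cos λ = 0.502109.
East component: ΔE = −sin λ·ΔX + cos λ·ΔY = −(0.864805)(26) + (0.502109)(-383) = -214.79 m.
1° of latitude spans 111200 m; at latitude φ, 1° of longitude spans that × cos φ = 101907.0 m, so Δλ = -214.79 / 101907.0 × 3600 = -7.588″.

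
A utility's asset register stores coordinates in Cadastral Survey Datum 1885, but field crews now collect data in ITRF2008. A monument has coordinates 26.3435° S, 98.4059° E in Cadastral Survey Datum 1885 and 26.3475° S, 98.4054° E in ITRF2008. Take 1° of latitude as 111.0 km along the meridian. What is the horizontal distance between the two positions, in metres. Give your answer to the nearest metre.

447 m

Δφ = -26.3475° − -26.3435° = -0.0040°; Δλ = 98.4054° − 98.4059° = -0.0005°.
ΔN = Δφ × 111000 = -444.0 m; ΔE = Δλ × 111000 × cos(-26.3435°) = -0.0005 × 111000 × 0.896150 = -49.7 m.
Distance = √(ΔE² + ΔN²) = √((-49.7)² + (-444.0)²) = 446.8 m.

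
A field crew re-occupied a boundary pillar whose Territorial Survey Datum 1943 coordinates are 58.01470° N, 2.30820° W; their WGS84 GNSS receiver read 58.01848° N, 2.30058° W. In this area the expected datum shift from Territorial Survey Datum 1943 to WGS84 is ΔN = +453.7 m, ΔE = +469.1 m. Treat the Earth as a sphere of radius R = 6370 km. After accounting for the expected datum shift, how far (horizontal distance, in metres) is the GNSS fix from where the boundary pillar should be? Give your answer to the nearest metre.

39 m

Observed coordinate differences: Δφ = +0.00378°, Δλ = +0.00762°.
Converting to metres (1° lat = 111177 m, cos φ = 0.529702): observed ΔN = 420.3 m, observed ΔE = 448.7 m.
Subtracting the expected shift leaves a residual of 420.3 − (453.7) = -33.4 m north and 448.7 − (469.1) = -20.4 m east.
Residual distance = √((-33.4)² + (-20.4)²) = 39.2 m.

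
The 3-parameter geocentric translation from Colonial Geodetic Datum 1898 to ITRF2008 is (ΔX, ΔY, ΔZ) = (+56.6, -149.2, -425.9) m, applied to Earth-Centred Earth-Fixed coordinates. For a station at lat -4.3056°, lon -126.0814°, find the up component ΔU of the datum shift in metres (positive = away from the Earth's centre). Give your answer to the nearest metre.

At φ = -4.3056°, λ = -126.0814°: sin φ = -0.075076, cos φ = 0.997178, sin λ = -0.808181, cos λ = -0.588934.
ΔU = cos φ cos λ·ΔX + cos φ sin λ·ΔY + sin φ·ΔZ = (0.997178)(-0.588934)(56.6) + (0.997178)(-0.808181)(-149.2) + (-0.075076)(-425.9) = 118.98 m.

ΔU = 119 m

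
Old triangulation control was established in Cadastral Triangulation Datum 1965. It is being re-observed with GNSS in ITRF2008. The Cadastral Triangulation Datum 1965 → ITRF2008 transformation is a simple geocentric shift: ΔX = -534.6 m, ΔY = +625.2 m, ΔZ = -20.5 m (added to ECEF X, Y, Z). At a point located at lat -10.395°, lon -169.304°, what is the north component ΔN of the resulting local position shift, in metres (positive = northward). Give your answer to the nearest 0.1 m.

The local north axis is (−sin φ cos λ, −sin φ sin λ, cos φ), giving ΔN = 94.784 − 20.937 − 20.164 = 53.68 m.

ΔN = 53.7 m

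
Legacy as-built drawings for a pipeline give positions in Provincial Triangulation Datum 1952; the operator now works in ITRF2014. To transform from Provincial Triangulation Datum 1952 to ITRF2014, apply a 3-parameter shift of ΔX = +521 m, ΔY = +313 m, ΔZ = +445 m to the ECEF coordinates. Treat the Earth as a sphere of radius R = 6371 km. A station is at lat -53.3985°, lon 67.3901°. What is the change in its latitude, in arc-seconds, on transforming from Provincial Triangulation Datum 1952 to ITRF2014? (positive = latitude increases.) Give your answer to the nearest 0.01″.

Δφ = 21.31″

sin φ = -0.802802, cos φ = 0.596246, sin λ = 0.923144, cos λ = 0.384455.
North component: ΔN = −sin φ cos λ·ΔX − sin φ sin λ·ΔY + cos φ·ΔZ = −(-0.802802)(0.384455)(521) − (-0.802802)(0.923144)(313) + (0.596246)(445) = 658.10 m.
1° of latitude spans πR/180 = 111195 m, so Δφ = 658.10 / 111195 × 3600 = 21.306″.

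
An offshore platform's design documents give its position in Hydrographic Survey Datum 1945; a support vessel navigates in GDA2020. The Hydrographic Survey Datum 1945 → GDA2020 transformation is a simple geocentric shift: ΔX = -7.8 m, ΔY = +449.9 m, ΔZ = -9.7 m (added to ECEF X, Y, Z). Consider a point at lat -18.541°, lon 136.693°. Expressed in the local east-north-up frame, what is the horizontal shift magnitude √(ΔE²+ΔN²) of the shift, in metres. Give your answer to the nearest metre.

335 m

The local east axis at (φ, λ) is (−sin λ, cos λ, 0), so ΔE = −sin(136.693°)·(-7.8) + cos(136.693°)·449.9 = -322.04 m.
The local north axis is (−sin φ cos λ, −sin φ sin λ, cos φ), giving ΔN = 1.805 + 98.126 − 9.197 = 90.73 m.
Horizontal magnitude = √(ΔE² + ΔN²) = √((-322.04)² + 90.73²) = 334.58 m.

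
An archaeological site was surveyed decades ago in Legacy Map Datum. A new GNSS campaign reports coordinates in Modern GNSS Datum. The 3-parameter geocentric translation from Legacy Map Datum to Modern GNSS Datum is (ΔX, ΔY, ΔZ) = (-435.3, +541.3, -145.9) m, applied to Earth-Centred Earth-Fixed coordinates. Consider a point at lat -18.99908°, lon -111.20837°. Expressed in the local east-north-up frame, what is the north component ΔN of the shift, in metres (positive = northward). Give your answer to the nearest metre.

At φ = -18.99908°, λ = -111.20837°: sin φ = -0.325553, cos φ = 0.945524, sin λ = -0.932271, cos λ = -0.361761.
ΔN = −sin φ cos λ·ΔX − sin φ sin λ·ΔY + cos φ·ΔZ = −(-0.325553)(-0.361761)(-435.3) − (-0.325553)(-0.932271)(541.3) + (0.945524)(-145.9) = -250.97 m.

ΔN = -251 m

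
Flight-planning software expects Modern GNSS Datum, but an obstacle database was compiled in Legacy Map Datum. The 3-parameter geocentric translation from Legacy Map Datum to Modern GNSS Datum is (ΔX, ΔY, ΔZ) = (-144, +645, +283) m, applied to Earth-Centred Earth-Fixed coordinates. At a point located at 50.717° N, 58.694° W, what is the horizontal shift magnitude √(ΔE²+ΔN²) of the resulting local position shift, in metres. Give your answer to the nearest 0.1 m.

696.7 m

The local east axis at (φ, λ) is (−sin λ, cos λ, 0), so ΔE = −sin(-58.694°)·(-144) + cos(-58.694°)·645 = 212.11 m.
The local north axis is (−sin φ cos λ, −sin φ sin λ, cos φ), giving ΔN = 57.916 + 426.560 + 179.182 = 663.66 m.
Horizontal magnitude = √(ΔE² + ΔN²) = √(212.11² + 663.66²) = 696.73 m.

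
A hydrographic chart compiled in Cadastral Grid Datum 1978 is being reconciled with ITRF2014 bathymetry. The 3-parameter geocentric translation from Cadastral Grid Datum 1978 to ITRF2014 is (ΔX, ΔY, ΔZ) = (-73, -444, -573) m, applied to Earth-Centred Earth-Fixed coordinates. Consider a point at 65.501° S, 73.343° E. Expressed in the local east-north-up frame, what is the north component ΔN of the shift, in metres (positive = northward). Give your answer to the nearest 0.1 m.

At φ = -65.501°, λ = 73.343°: sin φ = -0.909969, cos φ = 0.414677, sin λ = 0.958038, cos λ = 0.286642.
ΔN = −sin φ cos λ·ΔX − sin φ sin λ·ΔY + cos φ·ΔZ = −(-0.909969)(0.286642)(-73) − (-0.909969)(0.958038)(-444) + (0.414677)(-573) = -643.72 m.

ΔN = -643.7 m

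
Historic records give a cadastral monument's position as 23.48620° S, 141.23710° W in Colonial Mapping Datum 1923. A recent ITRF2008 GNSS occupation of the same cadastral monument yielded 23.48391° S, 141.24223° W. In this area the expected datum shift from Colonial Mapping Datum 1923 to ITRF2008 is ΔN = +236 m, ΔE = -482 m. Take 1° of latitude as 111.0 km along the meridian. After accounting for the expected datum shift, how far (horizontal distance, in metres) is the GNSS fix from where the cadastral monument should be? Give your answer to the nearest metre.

Observed coordinate differences: Δφ = +0.00229°, Δλ = -0.00513°.
Converting to metres (1° lat = 111000 m, cos φ = 0.917156): observed ΔN = 254.2 m, observed ΔE = -522.3 m.
Subtracting the expected shift leaves a residual of 254.2 − (236) = 18.2 m north and -522.3 − (-482) = -40.3 m east.
Residual distance = √(18.2² + (-40.3)²) = 44.2 m.

44 m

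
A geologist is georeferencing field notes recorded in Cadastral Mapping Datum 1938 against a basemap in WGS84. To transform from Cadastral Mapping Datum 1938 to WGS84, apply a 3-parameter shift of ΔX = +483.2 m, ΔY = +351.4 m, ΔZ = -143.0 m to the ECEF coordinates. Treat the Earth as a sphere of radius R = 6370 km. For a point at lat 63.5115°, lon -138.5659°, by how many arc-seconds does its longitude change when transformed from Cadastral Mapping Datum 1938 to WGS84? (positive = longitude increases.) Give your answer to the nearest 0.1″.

sin φ = 0.895024, cos φ = 0.446018, sin λ = -0.661758, cos λ = -0.749717.
East component: ΔE = −sin λ·ΔX + cos λ·ΔY = −(-0.661758)(483.2) + (-0.749717)(351.4) = 56.31 m.
1° of latitude spans πR/180 = 111177 m; at latitude φ, 1° of longitude spans that × cos φ = 49587.2 m, so Δλ = 56.31 / 49587.2 × 3600 = 4.088″.

Δλ = 4.1″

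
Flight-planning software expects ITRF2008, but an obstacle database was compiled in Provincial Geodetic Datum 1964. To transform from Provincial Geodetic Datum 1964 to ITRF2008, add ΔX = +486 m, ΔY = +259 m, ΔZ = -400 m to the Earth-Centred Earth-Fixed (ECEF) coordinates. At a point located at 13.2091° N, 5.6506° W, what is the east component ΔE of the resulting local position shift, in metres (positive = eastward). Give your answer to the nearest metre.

ΔE = 306 m

The local east axis at (φ, λ) is (−sin λ, cos λ, 0), so ΔE = −sin(-5.6506°)·486 + cos(-5.6506°)·259 = 305.59 m.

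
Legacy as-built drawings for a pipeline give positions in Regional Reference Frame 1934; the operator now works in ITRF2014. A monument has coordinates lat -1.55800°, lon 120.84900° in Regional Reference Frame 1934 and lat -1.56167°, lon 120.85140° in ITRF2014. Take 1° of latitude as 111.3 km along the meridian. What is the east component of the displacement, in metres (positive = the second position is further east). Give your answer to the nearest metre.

Δφ = -1.56167° − -1.55800° = -0.00367°; Δλ = 120.85140° − 120.84900° = +0.00240°.
ΔN = Δφ × 111300 = -408.5 m; ΔE = Δλ × 111300 × cos(-1.55800°) = +0.00240 × 111300 × 0.999630 = 267.0 m.

ΔE = 267 m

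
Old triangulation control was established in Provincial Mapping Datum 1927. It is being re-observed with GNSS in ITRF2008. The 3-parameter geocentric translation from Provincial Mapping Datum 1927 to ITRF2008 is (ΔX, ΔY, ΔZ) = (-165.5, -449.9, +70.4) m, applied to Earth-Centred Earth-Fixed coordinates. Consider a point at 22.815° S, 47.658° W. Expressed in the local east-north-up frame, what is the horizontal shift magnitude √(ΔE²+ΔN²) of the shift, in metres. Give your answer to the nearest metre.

451 m

The local east axis at (φ, λ) is (−sin λ, cos λ, 0), so ΔE = −sin(-47.658°)·(-165.5) + cos(-47.658°)·(-449.9) = -425.36 m.
The local north axis is (−sin φ cos λ, −sin φ sin λ, cos φ), giving ΔN = -43.225 + 128.944 + 64.892 = 150.61 m.
Horizontal magnitude = √(ΔE² + ΔN²) = √((-425.36)² + 150.61²) = 451.24 m.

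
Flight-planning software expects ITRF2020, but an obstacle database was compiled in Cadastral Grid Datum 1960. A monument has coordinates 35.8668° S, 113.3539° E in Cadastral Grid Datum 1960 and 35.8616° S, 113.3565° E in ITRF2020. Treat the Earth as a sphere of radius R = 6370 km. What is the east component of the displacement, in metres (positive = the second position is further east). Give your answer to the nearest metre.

ΔE = 234 m

Δφ = -35.8616° − -35.8668° = +0.0052°; Δλ = 113.3565° − 113.3539° = +0.0026°.
1° along a meridian = πR/180 = 111177 m.
ΔN = Δφ × 111177 = 578.1 m; ΔE = Δλ × 111177 × cos(-35.8668°) = +0.0026 × 111177 × 0.810381 = 234.2 m.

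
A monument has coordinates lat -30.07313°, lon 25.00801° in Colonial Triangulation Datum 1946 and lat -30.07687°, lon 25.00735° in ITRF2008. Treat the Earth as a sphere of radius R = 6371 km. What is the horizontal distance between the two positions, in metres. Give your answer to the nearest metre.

Δφ = -30.07687° − -30.07313° = -0.00374°; Δλ = 25.00735° − 25.00801° = -0.00066°.
1° along a meridian = πR/180 = 111195 m.
ΔN = Δφ × 111195 = -415.9 m; ΔE = Δλ × 111195 × cos(-30.07313°) = -0.00066 × 111195 × 0.865387 = -63.5 m.
Distance = √(ΔE² + ΔN²) = √((-63.5)² + (-415.9)²) = 420.7 m.

421 m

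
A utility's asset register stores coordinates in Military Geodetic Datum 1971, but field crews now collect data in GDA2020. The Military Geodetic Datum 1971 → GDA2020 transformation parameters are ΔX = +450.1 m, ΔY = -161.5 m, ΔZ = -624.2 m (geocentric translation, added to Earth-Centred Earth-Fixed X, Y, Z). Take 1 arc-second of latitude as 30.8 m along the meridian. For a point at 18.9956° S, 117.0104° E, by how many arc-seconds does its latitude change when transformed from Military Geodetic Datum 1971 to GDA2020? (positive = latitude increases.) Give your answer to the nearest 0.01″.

sin φ = -0.325496, cos φ = 0.945544, sin λ = 0.890924, cos λ = -0.454152.
North component: ΔN = −sin φ cos λ·ΔX − sin φ sin λ·ΔY + cos φ·ΔZ = −(-0.325496)(-0.454152)(450.1) − (-0.325496)(0.890924)(-161.5) + (0.945544)(-624.2) = -703.58 m.
1° of latitude spans 3600 × 30.80 = 110880 m, so Δφ = -703.58 / 110880 × 3600 = -22.843″.

Δφ = -22.84″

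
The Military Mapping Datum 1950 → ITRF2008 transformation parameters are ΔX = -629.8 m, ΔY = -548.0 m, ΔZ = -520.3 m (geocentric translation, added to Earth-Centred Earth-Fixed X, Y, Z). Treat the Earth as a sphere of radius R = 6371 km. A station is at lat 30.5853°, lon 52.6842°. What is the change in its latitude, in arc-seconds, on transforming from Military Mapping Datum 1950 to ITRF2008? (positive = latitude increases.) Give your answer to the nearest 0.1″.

sin φ = 0.508821, cos φ = 0.860873, sin λ = 0.795306, cos λ = 0.606208.
North component: ΔN = −sin φ cos λ·ΔX − sin φ sin λ·ΔY + cos φ·ΔZ = −(0.508821)(0.606208)(-629.8) − (0.508821)(0.795306)(-548.0) + (0.860873)(-520.3) = -31.89 m.
1° of latitude spans πR/180 = 111195 m, so Δφ = -31.89 / 111195 × 3600 = -1.033″.

Δφ = -1.0″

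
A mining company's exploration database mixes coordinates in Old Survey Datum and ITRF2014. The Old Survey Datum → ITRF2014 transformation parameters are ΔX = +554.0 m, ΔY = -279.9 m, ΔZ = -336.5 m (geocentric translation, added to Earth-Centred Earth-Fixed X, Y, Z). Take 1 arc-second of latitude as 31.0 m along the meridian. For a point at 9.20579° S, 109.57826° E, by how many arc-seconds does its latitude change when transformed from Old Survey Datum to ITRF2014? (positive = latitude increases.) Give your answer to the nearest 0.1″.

sin φ = -0.159981, cos φ = 0.987120, sin λ = 0.942185, cos λ = -0.335094.
North component: ΔN = −sin φ cos λ·ΔX − sin φ sin λ·ΔY + cos φ·ΔZ = −(-0.159981)(-0.335094)(554.0) − (-0.159981)(0.942185)(-279.9) + (0.987120)(-336.5) = -404.05 m.
1° of latitude spans 3600 × 31.00 = 111600 m, so Δφ = -404.05 / 111600 × 3600 = -13.034″.

Δφ = -13.0″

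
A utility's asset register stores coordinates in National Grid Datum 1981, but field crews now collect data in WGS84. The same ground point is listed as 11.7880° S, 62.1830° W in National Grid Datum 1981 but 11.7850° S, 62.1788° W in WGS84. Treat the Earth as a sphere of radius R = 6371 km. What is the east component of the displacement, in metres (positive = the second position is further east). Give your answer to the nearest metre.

ΔE = 457 m

Δφ = -11.7850° − -11.7880° = +0.0030°; Δλ = -62.1788° − -62.1830° = +0.0042°.
1° along a meridian = πR/180 = 111195 m.
ΔN = Δφ × 111195 = 333.6 m; ΔE = Δλ × 111195 × cos(-11.7880°) = +0.0042 × 111195 × 0.978910 = 457.2 m.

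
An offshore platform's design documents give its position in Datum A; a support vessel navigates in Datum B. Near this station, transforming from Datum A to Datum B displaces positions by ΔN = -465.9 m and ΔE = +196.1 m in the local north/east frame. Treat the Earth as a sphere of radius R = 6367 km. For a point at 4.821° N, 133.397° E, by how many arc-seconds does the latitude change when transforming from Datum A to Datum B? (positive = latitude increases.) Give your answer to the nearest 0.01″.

Δφ = -15.09″

On a sphere of radius R, 1 rad of latitude = R, so Δφ = ΔN / R = -465.9 / 6367000 = -7.3174e-05 rad = -15.093″.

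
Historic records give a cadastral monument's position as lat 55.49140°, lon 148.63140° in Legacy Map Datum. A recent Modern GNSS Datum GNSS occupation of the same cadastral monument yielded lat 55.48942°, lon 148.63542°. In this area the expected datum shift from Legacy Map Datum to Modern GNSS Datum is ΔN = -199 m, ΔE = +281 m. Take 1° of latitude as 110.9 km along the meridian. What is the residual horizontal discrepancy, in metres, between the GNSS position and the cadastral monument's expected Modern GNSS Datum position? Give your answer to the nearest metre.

35 m

Observed coordinate differences: Δφ = -0.00198°, Δλ = +0.00402°.
Converting to metres (1° lat = 110900 m, cos φ = 0.566530): observed ΔN = -219.6 m, observed ΔE = 252.6 m.
Subtracting the expected shift leaves a residual of -219.6 − (-199) = -20.6 m north and 252.6 − (281) = -28.4 m east.
Residual distance = √((-20.6)² + (-28.4)²) = 35.1 m.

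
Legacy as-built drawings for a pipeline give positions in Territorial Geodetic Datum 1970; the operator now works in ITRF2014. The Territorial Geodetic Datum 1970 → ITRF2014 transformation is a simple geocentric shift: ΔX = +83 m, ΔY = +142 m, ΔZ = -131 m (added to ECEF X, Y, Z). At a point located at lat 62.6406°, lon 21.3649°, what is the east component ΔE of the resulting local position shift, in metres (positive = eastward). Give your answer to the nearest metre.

ΔE = 102 m

The local east axis at (φ, λ) is (−sin λ, cos λ, 0), so ΔE = −sin(21.3649°)·83 + cos(21.3649°)·142 = 102.00 m.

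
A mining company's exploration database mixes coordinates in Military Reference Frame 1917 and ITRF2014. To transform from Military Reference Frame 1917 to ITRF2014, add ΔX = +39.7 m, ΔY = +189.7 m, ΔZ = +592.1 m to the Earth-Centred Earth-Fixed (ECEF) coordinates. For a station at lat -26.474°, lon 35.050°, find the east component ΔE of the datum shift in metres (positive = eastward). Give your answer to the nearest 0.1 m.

ΔE = 132.5 m

The local east axis at (φ, λ) is (−sin λ, cos λ, 0), so ΔE = −sin(35.050°)·39.7 + cos(35.050°)·189.7 = 132.50 m.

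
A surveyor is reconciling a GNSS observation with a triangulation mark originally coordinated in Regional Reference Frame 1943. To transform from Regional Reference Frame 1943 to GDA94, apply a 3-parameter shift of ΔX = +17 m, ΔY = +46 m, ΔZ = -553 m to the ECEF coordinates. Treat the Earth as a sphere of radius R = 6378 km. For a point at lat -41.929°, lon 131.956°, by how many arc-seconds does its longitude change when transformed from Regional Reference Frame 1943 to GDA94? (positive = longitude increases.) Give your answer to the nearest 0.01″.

Δλ = -1.89″

sin φ = -0.668209, cos φ = 0.743973, sin λ = 0.743658, cos λ = -0.668560.
East component: ΔE = −sin λ·ΔX + cos λ·ΔY = −(0.743658)(17) + (-0.668560)(46) = -43.40 m.
1° of latitude spans πR/180 = 111317 m; at latitude φ, 1° of longitude spans that × cos φ = 82817.0 m, so Δλ = -43.40 / 82817.0 × 3600 = -1.886″.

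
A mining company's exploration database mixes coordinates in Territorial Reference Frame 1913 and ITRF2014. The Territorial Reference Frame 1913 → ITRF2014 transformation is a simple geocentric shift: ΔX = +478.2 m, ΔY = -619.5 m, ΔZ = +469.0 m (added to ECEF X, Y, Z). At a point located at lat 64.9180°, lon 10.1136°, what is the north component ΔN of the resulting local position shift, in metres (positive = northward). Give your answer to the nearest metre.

ΔN = -129 m

At φ = 64.9180°, λ = 10.1136°: sin φ = 0.905702, cos φ = 0.423915, sin λ = 0.175600, cos λ = 0.984462.
ΔN = −sin φ cos λ·ΔX − sin φ sin λ·ΔY + cos φ·ΔZ = −(0.905702)(0.984462)(478.2) − (0.905702)(0.175600)(-619.5) + (0.423915)(469.0) = -129.03 m.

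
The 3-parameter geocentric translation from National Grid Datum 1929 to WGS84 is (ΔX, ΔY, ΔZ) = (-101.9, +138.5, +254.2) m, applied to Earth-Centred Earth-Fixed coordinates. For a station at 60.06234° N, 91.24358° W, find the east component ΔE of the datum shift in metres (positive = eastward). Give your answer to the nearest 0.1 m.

At φ = 60.06234°, λ = -91.24358°: sin φ = 0.866569, cos φ = 0.499057, sin λ = -0.999764, cos λ = -0.021703.
ΔE = −sin λ·ΔX + cos λ·ΔY = −(-0.999764)·(-101.9) + (-0.021703)·(138.5) = -104.88 m.

ΔE = -104.9 m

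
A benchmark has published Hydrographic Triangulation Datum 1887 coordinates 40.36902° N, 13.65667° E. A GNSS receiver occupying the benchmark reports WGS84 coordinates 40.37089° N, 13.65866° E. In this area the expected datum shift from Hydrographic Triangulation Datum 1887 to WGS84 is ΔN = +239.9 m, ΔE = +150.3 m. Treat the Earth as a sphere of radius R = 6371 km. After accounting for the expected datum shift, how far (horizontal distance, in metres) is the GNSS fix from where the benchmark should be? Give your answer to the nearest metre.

37 m

Observed coordinate differences: Δφ = +0.00187°, Δλ = +0.00199°.
Converting to metres (1° lat = 111195 m, cos φ = 0.761889): observed ΔN = 207.9 m, observed ΔE = 168.6 m.
Subtracting the expected shift leaves a residual of 207.9 − (239.9) = -32.0 m north and 168.6 − (150.3) = 18.3 m east.
Residual distance = √((-32.0)² + 18.3²) = 36.8 m.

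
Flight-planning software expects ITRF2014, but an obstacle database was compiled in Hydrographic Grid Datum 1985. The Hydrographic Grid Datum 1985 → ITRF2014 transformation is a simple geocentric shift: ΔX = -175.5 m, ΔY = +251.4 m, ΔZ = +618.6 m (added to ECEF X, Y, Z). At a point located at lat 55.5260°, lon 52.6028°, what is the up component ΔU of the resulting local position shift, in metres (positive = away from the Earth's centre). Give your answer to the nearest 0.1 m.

ΔU = 562.7 m

At φ = 55.5260°, λ = 52.6028°: sin φ = 0.824383, cos φ = 0.566032, sin λ = 0.794444, cos λ = 0.607337.
ΔU = cos φ cos λ·ΔX + cos φ sin λ·ΔY + sin φ·ΔZ = (0.566032)(0.607337)(-175.5) + (0.566032)(0.794444)(251.4) + (0.824383)(618.6) = 562.68 m.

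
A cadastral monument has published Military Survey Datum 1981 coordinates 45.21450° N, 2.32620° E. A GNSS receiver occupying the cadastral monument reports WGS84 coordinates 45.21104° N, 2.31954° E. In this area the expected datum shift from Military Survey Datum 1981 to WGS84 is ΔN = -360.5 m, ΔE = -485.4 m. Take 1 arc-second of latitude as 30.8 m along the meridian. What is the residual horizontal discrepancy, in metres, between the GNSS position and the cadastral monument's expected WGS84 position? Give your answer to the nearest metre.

42 m

Observed coordinate differences: Δφ = -0.00346°, Δλ = -0.00666°.
Converting to metres (1° lat = 110880 m, cos φ = 0.704455): observed ΔN = -383.6 m, observed ΔE = -520.2 m.
Subtracting the expected shift leaves a residual of -383.6 − (-360.5) = -23.1 m north and -520.2 − (-485.4) = -34.8 m east.
Residual distance = √((-23.1)² + (-34.8)²) = 41.8 m.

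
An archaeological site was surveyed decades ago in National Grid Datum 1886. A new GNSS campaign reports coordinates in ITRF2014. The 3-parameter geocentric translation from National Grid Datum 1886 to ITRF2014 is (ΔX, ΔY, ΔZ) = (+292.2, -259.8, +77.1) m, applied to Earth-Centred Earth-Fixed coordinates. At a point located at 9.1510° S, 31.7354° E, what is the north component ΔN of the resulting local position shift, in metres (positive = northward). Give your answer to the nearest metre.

ΔN = 94 m

The local north axis is (−sin φ cos λ, −sin φ sin λ, cos φ), giving ΔN = 39.523 − 21.733 + 76.119 = 93.91 m.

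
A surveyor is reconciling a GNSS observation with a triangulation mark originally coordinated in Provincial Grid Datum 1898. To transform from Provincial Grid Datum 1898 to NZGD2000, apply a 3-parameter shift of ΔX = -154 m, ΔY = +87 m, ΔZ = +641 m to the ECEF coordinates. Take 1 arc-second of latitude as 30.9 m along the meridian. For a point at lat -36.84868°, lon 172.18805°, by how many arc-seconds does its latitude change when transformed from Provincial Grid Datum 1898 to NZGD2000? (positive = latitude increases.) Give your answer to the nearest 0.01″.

Δφ = 19.79″

sin φ = -0.599704, cos φ = 0.800222, sin λ = 0.135922, cos λ = -0.990720.
North component: ΔN = −sin φ cos λ·ΔX − sin φ sin λ·ΔY + cos φ·ΔZ = −(-0.599704)(-0.990720)(-154) − (-0.599704)(0.135922)(87) + (0.800222)(641) = 611.53 m.
1° of latitude spans 3600 × 30.90 = 111240 m, so Δφ = 611.53 / 111240 × 3600 = 19.791″.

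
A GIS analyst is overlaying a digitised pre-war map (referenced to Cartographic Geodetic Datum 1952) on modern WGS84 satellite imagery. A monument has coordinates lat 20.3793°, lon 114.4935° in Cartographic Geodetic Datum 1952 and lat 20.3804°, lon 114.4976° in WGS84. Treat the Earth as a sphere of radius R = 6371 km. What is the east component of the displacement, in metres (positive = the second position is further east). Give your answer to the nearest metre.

ΔE = 427 m

Δφ = 20.3804° − 20.3793° = +0.0011°; Δλ = 114.4976° − 114.4935° = +0.0041°.
1° along a meridian = πR/180 = 111195 m.
ΔN = Δφ × 111195 = 122.3 m; ΔE = Δλ × 111195 × cos(20.3793°) = +0.0041 × 111195 × 0.937408 = 427.4 m.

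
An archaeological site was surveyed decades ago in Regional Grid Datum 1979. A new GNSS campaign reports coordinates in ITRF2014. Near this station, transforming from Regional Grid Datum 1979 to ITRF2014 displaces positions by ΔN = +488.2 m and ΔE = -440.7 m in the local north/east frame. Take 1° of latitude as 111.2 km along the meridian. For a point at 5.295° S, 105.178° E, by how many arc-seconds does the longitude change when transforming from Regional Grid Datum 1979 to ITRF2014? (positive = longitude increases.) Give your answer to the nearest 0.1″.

Δλ = -14.3″

At latitude -5.295°, cos φ = 0.995733.
1° of longitude at this latitude = 111.2 × cos φ = 110.73 km, so Δλ = -440.7 / 110725.5 = -0.0039801° = -14.328″.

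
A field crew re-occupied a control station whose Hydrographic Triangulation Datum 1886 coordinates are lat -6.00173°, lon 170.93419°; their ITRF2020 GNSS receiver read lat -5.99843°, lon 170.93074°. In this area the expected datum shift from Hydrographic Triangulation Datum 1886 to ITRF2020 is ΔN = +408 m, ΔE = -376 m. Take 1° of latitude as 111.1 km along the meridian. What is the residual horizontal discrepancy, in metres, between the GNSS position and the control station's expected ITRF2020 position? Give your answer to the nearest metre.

42 m

Observed coordinate differences: Δφ = +0.00330°, Δλ = -0.00345°.
Converting to metres (1° lat = 111100 m, cos φ = 0.994519): observed ΔN = 366.6 m, observed ΔE = -381.2 m.
Subtracting the expected shift leaves a residual of 366.6 − (408) = -41.4 m north and -381.2 − (-376) = -5.2 m east.
Residual distance = √((-41.4)² + (-5.2)²) = 41.7 m.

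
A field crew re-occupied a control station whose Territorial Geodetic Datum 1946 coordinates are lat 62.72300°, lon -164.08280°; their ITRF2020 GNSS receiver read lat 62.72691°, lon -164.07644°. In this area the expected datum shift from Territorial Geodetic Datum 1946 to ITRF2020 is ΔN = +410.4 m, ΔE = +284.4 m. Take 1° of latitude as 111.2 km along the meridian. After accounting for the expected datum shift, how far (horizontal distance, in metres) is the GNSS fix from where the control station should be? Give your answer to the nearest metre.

Observed coordinate differences: Δφ = +0.00391°, Δλ = +0.00636°.
Converting to metres (1° lat = 111200 m, cos φ = 0.458293): observed ΔN = 434.8 m, observed ΔE = 324.1 m.
Subtracting the expected shift leaves a residual of 434.8 − (410.4) = 24.4 m north and 324.1 − (284.4) = 39.7 m east.
Residual distance = √(24.4² + 39.7²) = 46.6 m.

47 m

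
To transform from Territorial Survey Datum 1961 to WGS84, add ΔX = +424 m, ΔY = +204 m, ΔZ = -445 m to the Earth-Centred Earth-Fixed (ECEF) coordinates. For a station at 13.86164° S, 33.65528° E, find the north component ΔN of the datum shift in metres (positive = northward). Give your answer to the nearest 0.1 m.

At φ = -13.86164°, λ = 33.65528°: sin φ = -0.239578, cos φ = 0.970877, sin λ = 0.554195, cos λ = 0.832387.
ΔN = −sin φ cos λ·ΔX − sin φ sin λ·ΔY + cos φ·ΔZ = −(-0.239578)(0.832387)(424) − (-0.239578)(0.554195)(204) + (0.970877)(-445) = -320.40 m.

ΔN = -320.4 m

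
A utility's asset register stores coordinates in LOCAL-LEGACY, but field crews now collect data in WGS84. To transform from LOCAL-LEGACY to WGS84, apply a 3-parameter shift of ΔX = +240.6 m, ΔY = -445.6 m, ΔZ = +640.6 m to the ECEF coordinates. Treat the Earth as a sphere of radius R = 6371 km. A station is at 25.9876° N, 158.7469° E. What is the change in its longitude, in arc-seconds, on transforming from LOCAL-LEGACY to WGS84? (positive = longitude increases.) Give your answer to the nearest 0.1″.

Δλ = 11.8″

sin φ = 0.438177, cos φ = 0.898889, sin λ = 0.362488, cos λ = -0.931988.
East component: ΔE = −sin λ·ΔX + cos λ·ΔY = −(0.362488)(240.6) + (-0.931988)(-445.6) = 328.08 m.
1° of latitude spans πR/180 = 111195 m; at latitude φ, 1° of longitude spans that × cos φ = 99951.9 m, so Δλ = 328.08 / 99951.9 × 3600 = 11.817″.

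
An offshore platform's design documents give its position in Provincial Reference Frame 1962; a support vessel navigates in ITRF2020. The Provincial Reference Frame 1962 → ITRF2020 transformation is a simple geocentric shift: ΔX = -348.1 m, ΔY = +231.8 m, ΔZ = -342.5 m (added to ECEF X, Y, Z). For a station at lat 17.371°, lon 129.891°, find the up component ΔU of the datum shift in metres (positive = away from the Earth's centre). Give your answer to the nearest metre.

At φ = 17.371°, λ = 129.891°: sin φ = 0.298558, cos φ = 0.954392, sin λ = 0.767266, cos λ = -0.641329.
ΔU = cos φ cos λ·ΔX + cos φ sin λ·ΔY + sin φ·ΔZ = (0.954392)(-0.641329)(-348.1) + (0.954392)(0.767266)(231.8) + (0.298558)(-342.5) = 280.55 m.

ΔU = 281 m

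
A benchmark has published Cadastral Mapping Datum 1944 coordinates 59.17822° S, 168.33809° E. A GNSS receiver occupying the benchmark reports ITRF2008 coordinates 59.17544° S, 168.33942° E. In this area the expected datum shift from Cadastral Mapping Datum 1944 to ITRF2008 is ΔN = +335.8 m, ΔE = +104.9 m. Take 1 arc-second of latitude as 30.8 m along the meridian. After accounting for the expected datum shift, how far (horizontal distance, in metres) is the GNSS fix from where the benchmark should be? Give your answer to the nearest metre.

40 m

Observed coordinate differences: Δφ = +0.00278°, Δλ = +0.00133°.
Converting to metres (1° lat = 110880 m, cos φ = 0.512369): observed ΔN = 308.2 m, observed ΔE = 75.6 m.
Subtracting the expected shift leaves a residual of 308.2 − (335.8) = -27.6 m north and 75.6 − (104.9) = -29.3 m east.
Residual distance = √((-27.6)² + (-29.3)²) = 40.3 m.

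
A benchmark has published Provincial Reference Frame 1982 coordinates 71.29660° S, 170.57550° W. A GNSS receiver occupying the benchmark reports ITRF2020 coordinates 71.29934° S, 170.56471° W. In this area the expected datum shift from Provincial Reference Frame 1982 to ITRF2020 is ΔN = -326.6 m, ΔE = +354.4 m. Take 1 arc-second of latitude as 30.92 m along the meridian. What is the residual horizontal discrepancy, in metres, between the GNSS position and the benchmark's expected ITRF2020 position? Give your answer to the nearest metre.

38 m

Observed coordinate differences: Δφ = -0.00274°, Δλ = +0.01079°.
Converting to metres (1° lat = 111312 m, cos φ = 0.320669): observed ΔN = -305.0 m, observed ΔE = 385.1 m.
Subtracting the expected shift leaves a residual of -305.0 − (-326.6) = 21.6 m north and 385.1 − (354.4) = 30.7 m east.
Residual distance = √(21.6² + 30.7²) = 37.6 m.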